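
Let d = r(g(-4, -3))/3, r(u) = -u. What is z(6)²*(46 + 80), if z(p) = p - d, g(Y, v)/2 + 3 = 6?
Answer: 8064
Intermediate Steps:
g(Y, v) = 6 (g(Y, v) = -6 + 2*6 = -6 + 12 = 6)
d = -2 (d = -1*6/3 = -6*⅓ = -2)
z(p) = 2 + p (z(p) = p - 1*(-2) = p + 2 = 2 + p)
z(6)²*(46 + 80) = (2 + 6)²*(46 + 80) = 8²*126 = 64*126 = 8064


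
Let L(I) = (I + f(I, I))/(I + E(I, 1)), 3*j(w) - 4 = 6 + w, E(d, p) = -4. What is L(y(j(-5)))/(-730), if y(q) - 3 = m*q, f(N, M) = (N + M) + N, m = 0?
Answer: 6/365 ≈ 0.016438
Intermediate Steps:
f(N, M) = M + 2*N (f(N, M) = (M + N) + N = M + 2*N)
j(w) = 10/3 + w/3 (j(w) = 4/3 + (6 + w)/3 = 4/3 + (2 + w/3) = 10/3 + w/3)
y(q) = 3 (y(q) = 3 + 0*q = 3 + 0 = 3)
L(I) = 4*I/(-4 + I) (L(I) = (I + (I + 2*I))/(I - 4) = (I + 3*I)/(-4 + I) = (4*I)/(-4 + I) = 4*I/(-4 + I))
L(y(j(-5)))/(-730) = (4*3/(-4 + 3))/(-730) = (4*3/(-1))*(-1/730) = (4*3*(-1))*(-1/730) = -12*(-1/730) = 6/365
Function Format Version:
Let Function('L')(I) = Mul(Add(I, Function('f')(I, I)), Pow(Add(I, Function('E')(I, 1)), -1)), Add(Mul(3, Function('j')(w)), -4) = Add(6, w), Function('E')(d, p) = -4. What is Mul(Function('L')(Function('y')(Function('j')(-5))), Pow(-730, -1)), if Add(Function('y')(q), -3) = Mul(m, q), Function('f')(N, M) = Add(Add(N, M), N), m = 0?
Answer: Rational(6, 365) ≈ 0.016438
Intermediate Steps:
Function('f')(N, M) = Add(M, Mul(2, N)) (Function('f')(N, M) = Add(Add(M, N), N) = Add(M, Mul(2, N)))
Function('j')(w) = Add(Rational(10, 3), Mul(Rational(1, 3), w)) (Function('j')(w) = Add(Rational(4, 3), Mul(Rational(1, 3), Add(6, w))) = Add(Rational(4, 3), Add(2, Mul(Rational(1, 3), w))) = Add(Rational(10, 3), Mul(Rational(1, 3), w)))
Function('y')(q) = 3 (Function('y')(q) = Add(3, Mul(0, q)) = Add(3, 0) = 3)
Function('L')(I) = Mul(4, I, Pow(Add(-4, I), -1)) (Function('L')(I) = Mul(Add(I, Add(I, Mul(2, I))), Pow(Add(I, -4), -1)) = Mul(Add(I, Mul(3, I)), Pow(Add(-4, I), -1)) = Mul(Mul(4, I), Pow(Add(-4, I), -1)) = Mul(4, I, Pow(Add(-4, I), -1)))
Mul(Function('L')(Function('y')(Function('j')(-5))), Pow(-730, -1)) = Mul(Mul(4, 3, Pow(Add(-4, 3), -1)), Pow(-730, -1)) = Mul(Mul(4, 3, Pow(-1, -1)), Rational(-1, 730)) = Mul(Mul(4, 3, -1), Rational(-1, 730)) = Mul(-12, Rational(-1, 730)) = Rational(6, 365)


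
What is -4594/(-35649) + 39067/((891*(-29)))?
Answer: -141555013/102348279 ≈ -1.3831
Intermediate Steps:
-4594/(-35649) + 39067/((891*(-29))) = -4594*(-1/35649) + 39067/(-25839) = 4594/35649 + 39067*(-1/25839) = 4594/35649 - 39067/25839 = -141555013/102348279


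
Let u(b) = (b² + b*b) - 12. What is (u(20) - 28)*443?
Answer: 336680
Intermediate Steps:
u(b) = -12 + 2*b² (u(b) = (b² + b²) - 12 = 2*b² - 12 = -12 + 2*b²)
(u(20) - 28)*443 = ((-12 + 2*20²) - 28)*443 = ((-12 + 2*400) - 28)*443 = ((-12 + 800) - 28)*443 = (788 - 28)*443 = 760*443 = 336680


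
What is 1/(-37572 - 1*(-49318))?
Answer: 1/11746 ≈ 8.5135e-5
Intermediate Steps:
1/(-37572 - 1*(-49318)) = 1/(-37572 + 49318) = 1/11746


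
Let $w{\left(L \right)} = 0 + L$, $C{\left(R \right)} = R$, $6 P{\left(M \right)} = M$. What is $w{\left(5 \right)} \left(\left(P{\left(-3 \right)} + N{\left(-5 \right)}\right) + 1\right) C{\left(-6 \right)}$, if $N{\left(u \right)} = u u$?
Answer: $-765$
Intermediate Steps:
$P{\left(M \right)} = \frac{M}{6}$
$N{\left(u \right)} = u^{2}$
$w{\left(L \right)} = L$
$w{\left(5 \right)} \left(\left(P{\left(-3 \right)} + N{\left(-5 \right)}\right) + 1\right) C{\left(-6 \right)} = 5 \left(\left(\frac{1}{6} \left(-3\right) + \left(-5\right)^{2}\right) + 1\right) \left(-6\right) = 5 \left(\left(- \frac{1}{2} + 25\right) + 1\right) \left(-6\right) = 5 \left(\frac{49}{2} + 1\right) \left(-6\right) = 5 \cdot \frac{51}{2} \left(-6\right) = \frac{255}{2} \left(-6\right) = -765$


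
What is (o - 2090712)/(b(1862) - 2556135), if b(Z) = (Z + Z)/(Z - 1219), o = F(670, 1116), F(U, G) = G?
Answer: 1343610228/1643591081 ≈ 0.81748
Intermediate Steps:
o = 1116
b(Z) = 2*Z/(-1219 + Z) (b(Z) = (2*Z)/(-1219 + Z) = 2*Z/(-1219 + Z))
(o - 2090712)/(b(1862) - 2556135) = (1116 - 2090712)/(2*1862/(-1219 + 1862) - 2556135) = -2089596/(2*1862/643 - 2556135) = -2089596/(2*1862*(1/643) - 2556135) = -2089596/(3724/643 - 2556135) = -2089596/(-1643591081/643) = -2089596*(-643/1643591081) = 1343610228/1643591081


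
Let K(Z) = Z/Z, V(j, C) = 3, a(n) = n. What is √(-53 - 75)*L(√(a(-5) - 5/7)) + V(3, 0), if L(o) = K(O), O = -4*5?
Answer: 3 + 8*I*√2 ≈ 3.0 + 11.314*I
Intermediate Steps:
O = -20
K(Z) = 1
L(o) = 1
√(-53 - 75)*L(√(a(-5) - 5/7)) + V(3, 0) = √(-53 - 75)*1 + 3 = √(-128)*1 + 3 = (8*I*√2)*1 + 3 = 8*I*√2 + 3 = 3 + 8*I*√2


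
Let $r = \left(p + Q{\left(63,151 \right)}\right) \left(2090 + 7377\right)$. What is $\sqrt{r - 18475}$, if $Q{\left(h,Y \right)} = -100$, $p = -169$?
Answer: $i \sqrt{2565098} \approx 1601.6 i$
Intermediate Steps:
$r = -2546623$ ($r = \left(-169 - 100\right) \left(2090 + 7377\right) = \left(-269\right) 9467 = -2546623$)
$\sqrt{r - 18475} = \sqrt{-2546623 - 18475} = \sqrt{-2565098} = i \sqrt{2565098}$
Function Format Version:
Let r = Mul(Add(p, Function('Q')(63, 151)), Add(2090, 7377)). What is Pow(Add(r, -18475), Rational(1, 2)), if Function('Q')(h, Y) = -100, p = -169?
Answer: Mul(I, Pow(2565098, Rational(1, 2))) ≈ Mul(1601.6, I)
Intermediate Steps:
r = -2546623 (r = Mul(Add(-169, -100), Add(2090, 7377)) = Mul(-269, 9467) = -2546623)
Pow(Add(r, -18475), Rational(1, 2)) = Pow(Add(-2546623, -18475), Rational(1, 2)) = Pow(-2565098, Rational(1, 2)) = Mul(I, Pow(2565098, Rational(1, 2)))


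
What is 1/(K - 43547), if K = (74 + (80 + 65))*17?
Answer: -1/39824 ≈ -2.5110e-5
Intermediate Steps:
K = 3723 (K = (74 + 145)*17 = 219*17 = 3723)
1/(K - 43547) = 1/(3723 - 43547) = 1/(-39824) = -1/39824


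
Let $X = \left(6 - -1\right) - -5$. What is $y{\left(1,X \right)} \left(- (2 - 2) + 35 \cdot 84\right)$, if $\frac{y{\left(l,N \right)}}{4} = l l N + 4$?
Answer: $188160$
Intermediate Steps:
$X = 12$ ($X = \left(6 + 1\right) + 5 = 7 + 5 = 12$)
$y{\left(l,N \right)} = 16 + 4 N l^{2}$ ($y{\left(l,N \right)} = 4 \left(l l N + 4\right) = 4 \left(l^{2} N + 4\right) = 4 \left(N l^{2} + 4\right) = 4 \left(4 + N l^{2}\right) = 16 + 4 N l^{2}$)
$y{\left(1,X \right)} \left(- (2 - 2) + 35 \cdot 84\right) = \left(16 + 4 \cdot 12 \cdot 1^{2}\right) \left(- (2 - 2) + 35 \cdot 84\right) = \left(16 + 4 \cdot 12 \cdot 1\right) \left(\left(-1\right) 0 + 2940\right) = \left(16 + 48\right) \left(0 + 2940\right) = 64 \cdot 2940 = 188160$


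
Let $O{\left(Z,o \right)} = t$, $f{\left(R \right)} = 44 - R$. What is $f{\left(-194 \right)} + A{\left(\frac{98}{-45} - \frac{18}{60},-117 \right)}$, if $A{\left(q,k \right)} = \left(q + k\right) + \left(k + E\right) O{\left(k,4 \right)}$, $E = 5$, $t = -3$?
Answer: $\frac{40907}{90} \approx 454.52$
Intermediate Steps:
$O{\left(Z,o \right)} = -3$
$A{\left(q,k \right)} = -15 + q - 2 k$ ($A{\left(q,k \right)} = \left(q + k\right) + \left(k + 5\right) \left(-3\right) = \left(k + q\right) + \left(5 + k\right) \left(-3\right) = \left(k + q\right) - \left(15 + 3 k\right) = -15 + q - 2 k$)
$f{\left(-194 \right)} + A{\left(\frac{98}{-45} - \frac{18}{60},-117 \right)} = \left(44 - -194\right) - - \frac{19487}{90} = \left(44 + 194\right) + \left(-15 + \left(98 \left(- \frac{1}{45}\right) - \frac{3}{10}\right) + 234\right) = 238 - - \frac{19487}{90} = 238 + \frac{19487}{90} = \frac{40907}{90}$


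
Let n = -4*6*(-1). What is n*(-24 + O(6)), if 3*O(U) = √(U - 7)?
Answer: -576 + 8*I ≈ -576.0 + 8.0*I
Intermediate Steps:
O(U) = √(-7 + U)/3 (O(U) = √(U - 7)/3 = √(-7 + U)/3)
n = 24 (n = -24*(-1) = 24)
n*(-24 + O(6)) = 24*(-24 + √(-7 + 6)/3) = 24*(-24 + √(-1)/3) = 24*(-24 + I/3) = -576 + 8*I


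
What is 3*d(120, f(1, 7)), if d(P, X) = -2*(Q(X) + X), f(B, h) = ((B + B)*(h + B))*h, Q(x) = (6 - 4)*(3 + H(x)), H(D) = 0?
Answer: -708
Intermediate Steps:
Q(x) = 6 (Q(x) = (6 - 4)*(3 + 0) = 2*3 = 6)
f(B, h) = 2*B*h*(B + h) (f(B, h) = ((2*B)*(B + h))*h = (2*B*(B + h))*h = 2*B*h*(B + h))
d(P, X) = -12 - 2*X (d(P, X) = -2*(6 + X) = -12 - 2*X)
3*d(120, f(1, 7)) = 3*(-12 - 4*7*(1 + 7)) = 3*(-12 - 4*7*8) = 3*(-12 - 2*112) = 3*(-12 - 224) = 3*(-236) = -708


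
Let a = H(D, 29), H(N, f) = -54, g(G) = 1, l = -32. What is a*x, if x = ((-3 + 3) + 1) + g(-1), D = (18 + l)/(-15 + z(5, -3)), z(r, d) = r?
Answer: -108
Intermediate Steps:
D = 7/5 (D = (18 - 32)/(-15 + 5) = -14/(-10) = -14*(-1/10) = 7/5 ≈ 1.4000)
x = 2 (x = ((-3 + 3) + 1) + 1 = (0 + 1) + 1 = 1 + 1 = 2)
a = -54
a*x = -54*2 = -108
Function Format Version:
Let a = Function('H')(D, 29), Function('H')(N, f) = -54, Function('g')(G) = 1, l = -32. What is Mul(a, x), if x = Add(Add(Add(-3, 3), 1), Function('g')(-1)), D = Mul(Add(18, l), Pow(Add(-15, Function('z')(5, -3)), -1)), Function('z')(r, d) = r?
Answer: -108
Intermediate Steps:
D = Rational(7, 5) (D = Mul(Add(18, -32), Pow(Add(-15, 5), -1)) = Mul(-14, Pow(-10, -1)) = Mul(-14, Rational(-1, 10)) = Rational(7, 5) ≈ 1.4000)
x = 2 (x = Add(Add(Add(-3, 3), 1), 1) = Add(Add(0, 1), 1) = Add(1, 1) = 2)
a = -54
Mul(a, x) = Mul(-54, 2) = -108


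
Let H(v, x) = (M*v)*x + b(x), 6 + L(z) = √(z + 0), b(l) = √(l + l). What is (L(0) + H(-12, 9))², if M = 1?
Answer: 13014 - 684*√2 ≈ 12047.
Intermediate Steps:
b(l) = √2*√l (b(l) = √(2*l) = √2*√l)
L(z) = -6 + √z (L(z) = -6 + √(z + 0) = -6 + √z)
H(v, x) = v*x + √2*√x (H(v, x) = (1*v)*x + √2*√x = v*x + √2*√x)
(L(0) + H(-12, 9))² = ((-6 + √0) + (-12*9 + √2*√9))² = ((-6 + 0) + (-108 + √2*3))² = (-6 + (-108 + 3*√2))² = (-114 + 3*√2)²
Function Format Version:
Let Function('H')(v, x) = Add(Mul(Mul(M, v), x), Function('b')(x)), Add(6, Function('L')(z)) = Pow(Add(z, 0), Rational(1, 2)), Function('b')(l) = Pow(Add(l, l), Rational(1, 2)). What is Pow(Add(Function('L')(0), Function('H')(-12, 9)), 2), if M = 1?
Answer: Add(13014, Mul(-684, Pow(2, Rational(1, 2)))) ≈ 12047.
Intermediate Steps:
Function('b')(l) = Mul(Pow(2, Rational(1, 2)), Pow(l, Rational(1, 2))) (Function('b')(l) = Pow(Mul(2, l), Rational(1, 2)) = Mul(Pow(2, Rational(1, 2)), Pow(l, Rational(1, 2))))
Function('L')(z) = Add(-6, Pow(z, Rational(1, 2))) (Function('L')(z) = Add(-6, Pow(Add(z, 0), Rational(1, 2))) = Add(-6, Pow(z, Rational(1, 2))))
Function('H')(v, x) = Add(Mul(v, x), Mul(Pow(2, Rational(1, 2)), Pow(x, Rational(1, 2)))) (Function('H')(v, x) = Add(Mul(Mul(1, v), x), Mul(Pow(2, Rational(1, 2)), Pow(x, Rational(1, 2)))) = Add(Mul(v, x), Mul(Pow(2, Rational(1, 2)), Pow(x, Rational(1, 2)))))
Pow(Add(Function('L')(0), Function('H')(-12, 9)), 2) = Pow(Add(Add(-6, Pow(0, Rational(1, 2))), Add(Mul(-12, 9), Mul(Pow(2, Rational(1, 2)), Pow(9, Rational(1, 2))))), 2) = Pow(Add(Add(-6, 0), Add(-108, Mul(Pow(2, Rational(1, 2)), 3))), 2) = Pow(Add(-6, Add(-108, Mul(3, Pow(2, Rational(1, 2))))), 2) = Pow(Add(-114, Mul(3, Pow(2, Rational(1, 2)))), 2)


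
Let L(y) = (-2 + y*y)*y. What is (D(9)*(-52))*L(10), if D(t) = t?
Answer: -458640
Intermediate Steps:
L(y) = y*(-2 + y²) (L(y) = (-2 + y²)*y = y*(-2 + y²))
(D(9)*(-52))*L(10) = (9*(-52))*(10*(-2 + 10²)) = -4680*(-2 + 100) = -4680*98 = -468*980 = -458640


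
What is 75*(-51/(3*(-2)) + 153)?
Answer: 24225/2 ≈ 12113.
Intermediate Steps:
75*(-51/(3*(-2)) + 153) = 75*(-51/(-6) + 153) = 75*(-51*(-1/6) + 153) = 75*(17/2 + 153) = 75*(323/2) = 24225/2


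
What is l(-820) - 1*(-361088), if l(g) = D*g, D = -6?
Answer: 366008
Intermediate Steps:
l(g) = -6*g
l(-820) - 1*(-361088) = -6*(-820) - 1*(-361088) = 4920 + 361088 = 366008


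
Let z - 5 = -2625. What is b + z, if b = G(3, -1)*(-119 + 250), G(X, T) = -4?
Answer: -3144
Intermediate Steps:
z = -2620 (z = 5 - 2625 = -2620)
b = -524 (b = -4*(-119 + 250) = -4*131 = -524)
b + z = -524 - 2620 = -3144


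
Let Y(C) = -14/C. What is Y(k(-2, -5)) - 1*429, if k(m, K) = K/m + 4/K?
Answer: -7433/17 ≈ -437.24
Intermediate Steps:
k(m, K) = 4/K + K/m
Y(k(-2, -5)) - 1*429 = -14/(4/(-5) - 5/(-2)) - 1*429 = -14/(4*(-1/5) - 5*(-1/2)) - 429 = -14/(-4/5 + 5/2) - 429 = -14/17/10 - 429 = -14*10/17 - 429 = -140/17 - 429 = -7433/17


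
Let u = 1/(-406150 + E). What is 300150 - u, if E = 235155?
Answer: 51324149251/170995 ≈ 3.0015e+5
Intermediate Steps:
u = -1/170995 (u = 1/(-406150 + 235155) = 1/(-170995) = -1/170995 ≈ -5.8481e-6)
300150 - u = 300150 - 1*(-1/170995) = 300150 + 1/170995 = 51324149251/170995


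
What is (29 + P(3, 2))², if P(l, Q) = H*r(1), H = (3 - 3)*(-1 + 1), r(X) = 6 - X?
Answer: 841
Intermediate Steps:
H = 0 (H = 0*0 = 0)
P(l, Q) = 0 (P(l, Q) = 0*(6 - 1*1) = 0*(6 - 1) = 0*5 = 0)
(29 + P(3, 2))² = (29 + 0)² = 29² = 841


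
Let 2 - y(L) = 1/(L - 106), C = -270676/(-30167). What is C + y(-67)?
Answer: 57294897/5218891 ≈ 10.978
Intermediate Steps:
C = 270676/30167 (C = -270676*(-1/30167) = 270676/30167 ≈ 8.9726)
y(L) = 2 - 1/(-106 + L) (y(L) = 2 - 1/(L - 106) = 2 - 1/(-106 + L))
C + y(-67) = 270676/30167 + (-213 + 2*(-67))/(-106 - 67) = 270676/30167 + (-213 - 134)/(-173) = 270676/30167 - 1/173*(-347) = 270676/30167 + 347/173 = 57294897/5218891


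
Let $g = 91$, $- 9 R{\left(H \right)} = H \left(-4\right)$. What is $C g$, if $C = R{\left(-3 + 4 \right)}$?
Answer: $\frac{364}{9} \approx 40.444$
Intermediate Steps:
$R{\left(H \right)} = \frac{4 H}{9}$ ($R{\left(H \right)} = - \frac{H \left(-4\right)}{9} = - \frac{\left(-4\right) H}{9} = \frac{4 H}{9}$)
$C = \frac{4}{9}$ ($C = \frac{4 \left(-3 + 4\right)}{9} = \frac{4}{9} \cdot 1 = \frac{4}{9} \approx 0.44444$)
$C g = \frac{4}{9} \cdot 91 = \frac{364}{9}$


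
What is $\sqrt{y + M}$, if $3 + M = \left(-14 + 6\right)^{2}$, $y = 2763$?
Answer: $2 \sqrt{706} \approx 53.141$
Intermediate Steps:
$M = 61$ ($M = -3 + \left(-14 + 6\right)^{2} = -3 + \left(-8\right)^{2} = -3 + 64 = 61$)
$\sqrt{y + M} = \sqrt{2763 + 61} = \sqrt{2824} = 2 \sqrt{706}$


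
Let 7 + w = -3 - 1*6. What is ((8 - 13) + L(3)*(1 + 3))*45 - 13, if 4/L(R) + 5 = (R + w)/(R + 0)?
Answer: -2206/7 ≈ -315.14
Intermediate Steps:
w = -16 (w = -7 + (-3 - 1*6) = -7 + (-3 - 6) = -7 - 9 = -16)
L(R) = 4/(-5 + (-16 + R)/R) (L(R) = 4/(-5 + (R - 16)/(R + 0)) = 4/(-5 + (-16 + R)/R))
((8 - 13) + L(3)*(1 + 3))*45 - 13 = ((8 - 13) + (-1*3/(4 + 3))*(1 + 3))*45 - 13 = (-5 - 1*3/7*4)*45 - 13 = (-5 - 1*3*⅐*4)*45 - 13 = (-5 - 3/7*4)*45 - 13 = (-5 - 12/7)*45 - 13 = -47/7*45 - 13 = -2115/7 - 13 = -2206/7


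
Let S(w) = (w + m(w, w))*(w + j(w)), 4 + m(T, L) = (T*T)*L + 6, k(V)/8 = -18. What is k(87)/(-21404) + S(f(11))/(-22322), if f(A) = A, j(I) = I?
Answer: -78707388/59722511 ≈ -1.3179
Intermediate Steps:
k(V) = -144 (k(V) = 8*(-18) = -144)
m(T, L) = 2 + L*T² (m(T, L) = -4 + ((T*T)*L + 6) = -4 + (T²*L + 6) = -4 + (L*T² + 6) = -4 + (6 + L*T²) = 2 + L*T²)
S(w) = 2*w*(2 + w + w³) (S(w) = (w + (2 + w*w²))*(w + w) = (w + (2 + w³))*(2*w) = (2 + w + w³)*(2*w) = 2*w*(2 + w + w³))
k(87)/(-21404) + S(f(11))/(-22322) = -144/(-21404) + (2*11*(2 + 11 + 11³))/(-22322) = -144*(-1/21404) + (2*11*(2 + 11 + 1331))*(-1/22322) = 36/5351 + (2*11*1344)*(-1/22322) = 36/5351 + 29568*(-1/22322) = 36/5351 - 14784/11161 = -78707388/59722511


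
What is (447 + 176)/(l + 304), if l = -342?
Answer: -623/38 ≈ -16.395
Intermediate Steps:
(447 + 176)/(l + 304) = (447 + 176)/(-342 + 304) = 623/(-38) = 623*(-1/38) = -623/38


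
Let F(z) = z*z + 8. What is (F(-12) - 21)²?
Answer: 17161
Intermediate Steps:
F(z) = 8 + z² (F(z) = z² + 8 = 8 + z²)
(F(-12) - 21)² = ((8 + (-12)²) - 21)² = ((8 + 144) - 21)² = (152 - 21)² = 131² = 17161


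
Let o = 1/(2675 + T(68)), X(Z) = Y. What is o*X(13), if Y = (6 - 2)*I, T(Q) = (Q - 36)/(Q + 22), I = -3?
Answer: -540/120391 ≈ -0.0044854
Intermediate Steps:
T(Q) = (-36 + Q)/(22 + Q)
Y = -12 (Y = (6 - 2)*(-3) = 4*(-3) = -12)
X(Z) = -12
o = 45/120391 (o = 1/(2675 + (-36 + 68)/(22 + 68)) = 1/(2675 + 32/90) = 1/(2675 + (1/90)*32) = 1/(2675 + 16/45) = 1/(120391/45) = 45/120391 ≈ 0.00037378)
o*X(13) = (45/120391)*(-12) = -540/120391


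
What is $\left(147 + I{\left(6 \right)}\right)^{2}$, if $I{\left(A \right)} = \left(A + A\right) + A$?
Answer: $27225$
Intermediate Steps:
$I{\left(A \right)} = 3 A$ ($I{\left(A \right)} = 2 A + A = 3 A$)
$\left(147 + I{\left(6 \right)}\right)^{2} = \left(147 + 3 \cdot 6\right)^{2} = \left(147 + 18\right)^{2} = 165^{2} = 27225$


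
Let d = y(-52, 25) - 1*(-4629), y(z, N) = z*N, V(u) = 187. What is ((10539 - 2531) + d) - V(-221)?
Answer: 11150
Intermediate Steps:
y(z, N) = N*z
d = 3329 (d = 25*(-52) - 1*(-4629) = -1300 + 4629 = 3329)
((10539 - 2531) + d) - V(-221) = ((10539 - 2531) + 3329) - 1*187 = (8008 + 3329) - 187 = 11337 - 187 = 11150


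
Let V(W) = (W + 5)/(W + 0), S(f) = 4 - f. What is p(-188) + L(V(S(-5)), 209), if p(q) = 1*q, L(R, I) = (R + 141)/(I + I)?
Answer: -705973/3762 ≈ -187.66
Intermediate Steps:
V(W) = (5 + W)/W
L(R, I) = (141 + R)/(2*I) (L(R, I) = (141 + R)/((2*I)) = (141 + R)*(1/(2*I)) = (141 + R)/(2*I))
p(q) = q
p(-188) + L(V(S(-5)), 209) = -188 + (½)*(141 + (5 + (4 - 1*(-5)))/(4 - 1*(-5)))/209 = -188 + (½)*(1/209)*(141 + (5 + (4 + 5))/(4 + 5)) = -188 + (½)*(1/209)*(141 + (5 + 9)/9) = -188 + (½)*(1/209)*(141 + (⅑)*14) = -188 + (½)*(1/209)*(141 + 14/9) = -188 + (½)*(1/209)*(1283/9) = -188 + 1283/3762 = -705973/3762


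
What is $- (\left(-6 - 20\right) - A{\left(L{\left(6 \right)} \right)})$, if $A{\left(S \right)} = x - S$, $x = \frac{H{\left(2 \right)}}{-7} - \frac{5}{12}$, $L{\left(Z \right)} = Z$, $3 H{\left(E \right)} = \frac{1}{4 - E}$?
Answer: $\frac{1643}{84} \approx 19.56$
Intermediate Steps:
$H{\left(E \right)} = \frac{1}{3 \left(4 - E\right)}$
$x = - \frac{37}{84}$ ($x = \frac{\left(-1\right) \frac{1}{-12 + 3 \cdot 2}}{-7} - \frac{5}{12} = - \frac{1}{-12 + 6} \left(- \frac{1}{7}\right) - \frac{5}{12} = - \frac{1}{-6} \left(- \frac{1}{7}\right) - \frac{5}{12} = \left(-1\right) \left(- \frac{1}{6}\right) \left(- \frac{1}{7}\right) - \frac{5}{12} = \frac{1}{6} \left(- \frac{1}{7}\right) - \frac{5}{12} = - \frac{1}{42} - \frac{5}{12} = - \frac{37}{84} \approx -0.44048$)
$A{\left(S \right)} = - \frac{37}{84} - S$
$- (\left(-6 - 20\right) - A{\left(L{\left(6 \right)} \right)}) = - (\left(-6 - 20\right) - \left(- \frac{37}{84} - 6\right)) = - (-26 - - \frac{541}{84}) = - (-26 + \frac{541}{84}) = \left(-1\right) \left(- \frac{1643}{84}\right) = \frac{1643}{84}$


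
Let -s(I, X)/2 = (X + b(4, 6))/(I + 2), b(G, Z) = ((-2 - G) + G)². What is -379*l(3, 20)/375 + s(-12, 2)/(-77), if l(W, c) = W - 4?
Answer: 28733/28875 ≈ 0.99508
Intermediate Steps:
b(G, Z) = 4 (b(G, Z) = (-2)² = 4)
l(W, c) = -4 + W
s(I, X) = -2*(4 + X)/(2 + I) (s(I, X) = -2*(X + 4)/(I + 2) = -2*(4 + X)/(2 + I))
-379*l(3, 20)/375 + s(-12, 2)/(-77) = -379/(375/(-4 + 3)) + (2*(-4 - 1*2)/(2 - 12))/(-77) = -379/(375/(-1)) + (2*(-4 - 2)/(-10))*(-1/77) = -379/(375*(-1)) + (2*(-⅒)*(-6))*(-1/77) = -379/(-375) + (6/5)*(-1/77) = -379*(-1/375) - 6/385 = 379/375 - 6/385 = 28733/28875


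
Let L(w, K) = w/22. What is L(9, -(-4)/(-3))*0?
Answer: 0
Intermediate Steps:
L(w, K) = w/22 (L(w, K) = w*(1/22) = w/22)
L(9, -(-4)/(-3))*0 = ((1/22)*9)*0 = (9/22)*0 = 0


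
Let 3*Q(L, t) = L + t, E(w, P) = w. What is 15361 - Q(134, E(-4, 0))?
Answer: 45953/3 ≈ 15318.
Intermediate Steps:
Q(L, t) = L/3 + t/3 (Q(L, t) = (L + t)/3 = L/3 + t/3)
15361 - Q(134, E(-4, 0)) = 15361 - ((1/3)*134 + (1/3)*(-4)) = 15361 - (134/3 - 4/3) = 15361 - 1*130/3 = 15361 - 130/3 = 45953/3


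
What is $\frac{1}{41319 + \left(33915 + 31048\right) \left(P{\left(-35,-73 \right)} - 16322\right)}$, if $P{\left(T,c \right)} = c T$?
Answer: $- \frac{1}{894304302} \approx -1.1182 \cdot 10^{-9}$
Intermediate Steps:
$P{\left(T,c \right)} = T c$
$\frac{1}{41319 + \left(33915 + 31048\right) \left(P{\left(-35,-73 \right)} - 16322\right)} = \frac{1}{41319 + \left(33915 + 31048\right) \left(\left(-35\right) \left(-73\right) - 16322\right)} = \frac{1}{41319 + 64963 \left(2555 - 16322\right)} = \frac{1}{41319 + 64963 \left(-13767\right)} = \frac{1}{41319 - 894345621} = \frac{1}{-894304302} = - \frac{1}{894304302}$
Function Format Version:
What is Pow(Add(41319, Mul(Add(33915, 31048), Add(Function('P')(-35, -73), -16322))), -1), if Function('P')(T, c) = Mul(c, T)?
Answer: Rational(-1, 894304302) ≈ -1.1182e-9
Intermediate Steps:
Function('P')(T, c) = Mul(T, c)
Pow(Add(41319, Mul(Add(33915, 31048), Add(Function('P')(-35, -73), -16322))), -1) = Pow(Add(41319, Mul(Add(33915, 31048), Add(Mul(-35, -73), -16322))), -1) = Pow(Add(41319, Mul(64963, Add(2555, -16322))), -1) = Pow(Add(41319, Mul(64963, -13767)), -1) = Pow(Add(41319, -894345621), -1) = Pow(-894304302, -1) = Rational(-1, 894304302)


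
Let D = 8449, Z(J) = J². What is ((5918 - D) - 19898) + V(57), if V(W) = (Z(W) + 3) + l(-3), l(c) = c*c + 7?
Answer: -19161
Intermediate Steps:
l(c) = 7 + c² (l(c) = c² + 7 = 7 + c²)
V(W) = 19 + W² (V(W) = (W² + 3) + (7 + (-3)²) = (3 + W²) + (7 + 9) = (3 + W²) + 16 = 19 + W²)
((5918 - D) - 19898) + V(57) = ((5918 - 1*8449) - 19898) + (19 + 57²) = ((5918 - 8449) - 19898) + (19 + 3249) = (-2531 - 19898) + 3268 = -22429 + 3268 = -19161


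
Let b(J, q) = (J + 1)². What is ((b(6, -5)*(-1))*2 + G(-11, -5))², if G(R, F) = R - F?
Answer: 10816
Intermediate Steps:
b(J, q) = (1 + J)²
((b(6, -5)*(-1))*2 + G(-11, -5))² = (((1 + 6)²*(-1))*2 + (-11 - 1*(-5)))² = ((7²*(-1))*2 + (-11 + 5))² = ((49*(-1))*2 - 6)² = (-49*2 - 6)² = (-98 - 6)² = (-104)² = 10816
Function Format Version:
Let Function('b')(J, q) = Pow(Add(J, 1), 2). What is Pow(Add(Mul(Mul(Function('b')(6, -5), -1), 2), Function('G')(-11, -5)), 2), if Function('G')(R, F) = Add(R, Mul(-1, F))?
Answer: 10816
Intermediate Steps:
Function('b')(J, q) = Pow(Add(1, J), 2)
Pow(Add(Mul(Mul(Function('b')(6, -5), -1), 2), Function('G')(-11, -5)), 2) = Pow(Add(Mul(Mul(Pow(Add(1, 6), 2), -1), 2), Add(-11, Mul(-1, -5))), 2) = Pow(Add(Mul(Mul(Pow(7, 2), -1), 2), Add(-11, 5)), 2) = Pow(Add(Mul(Mul(49, -1), 2), -6), 2) = Pow(Add(Mul(-49, 2), -6), 2) = Pow(Add(-98, -6), 2) = Pow(-104, 2) = 10816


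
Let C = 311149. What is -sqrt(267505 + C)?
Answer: -53*sqrt(206) ≈ -760.69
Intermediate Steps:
-sqrt(267505 + C) = -sqrt(267505 + 311149) = -sqrt(578654) = -53*sqrt(206)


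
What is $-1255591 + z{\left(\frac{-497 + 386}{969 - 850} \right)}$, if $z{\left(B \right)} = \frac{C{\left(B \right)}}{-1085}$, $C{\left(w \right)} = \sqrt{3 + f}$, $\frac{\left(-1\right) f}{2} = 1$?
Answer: $- \frac{1362316236}{1085} \approx -1.2556 \cdot 10^{6}$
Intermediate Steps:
$f = -2$ ($f = \left(-2\right) 1 = -2$)
$C{\left(w \right)} = 1$ ($C{\left(w \right)} = \sqrt{3 - 2} = \sqrt{1} = 1$)
$z{\left(B \right)} = - \frac{1}{1085}$ ($z{\left(B \right)} = 1 \frac{1}{-1085} = 1 \left(- \frac{1}{1085}\right) = - \frac{1}{1085}$)
$-1255591 + z{\left(\frac{-497 + 386}{969 - 850} \right)} = -1255591 - \frac{1}{1085} = - \frac{1362316236}{1085}$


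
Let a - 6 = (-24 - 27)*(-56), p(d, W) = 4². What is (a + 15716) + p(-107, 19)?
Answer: 18594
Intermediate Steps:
p(d, W) = 16
a = 2862 (a = 6 + (-24 - 27)*(-56) = 6 - 51*(-56) = 6 + 2856 = 2862)
(a + 15716) + p(-107, 19) = (2862 + 15716) + 16 = 18578 + 16 = 18594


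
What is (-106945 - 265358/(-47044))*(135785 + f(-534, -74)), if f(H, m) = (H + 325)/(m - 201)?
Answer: -4269490623557742/294025 ≈ -1.4521e+10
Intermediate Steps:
f(H, m) = (325 + H)/(-201 + m)
(-106945 - 265358/(-47044))*(135785 + f(-534, -74)) = (-106945 - 265358/(-47044))*(135785 + (325 - 534)/(-201 - 74)) = (-106945 - 265358*(-1/47044))*(135785 - 209/(-275)) = (-106945 + 132679/23522)*(135785 - 1/275*(-209)) = -2515427611*(135785 + 19/25)/23522 = -2515427611/23522*3394644/25 = -4269490623557742/294025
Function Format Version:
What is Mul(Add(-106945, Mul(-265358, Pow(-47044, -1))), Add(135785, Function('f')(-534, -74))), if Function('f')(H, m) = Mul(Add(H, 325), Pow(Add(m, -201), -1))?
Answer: Rational(-4269490623557742, 294025) ≈ -1.4521e+10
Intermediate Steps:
Function('f')(H, m) = Mul(Pow(Add(-201, m), -1), Add(325, H)) (Function('f')(H, m) = Mul(Add(325, H), Pow(Add(-201, m), -1)) = Mul(Pow(Add(-201, m), -1), Add(325, H)))
Mul(Add(-106945, Mul(-265358, Pow(-47044, -1))), Add(135785, Function('f')(-534, -74))) = Mul(Add(-106945, Mul(-265358, Pow(-47044, -1))), Add(135785, Mul(Pow(Add(-201, -74), -1), Add(325, -534)))) = Mul(Add(-106945, Mul(-265358, Rational(-1, 47044))), Add(135785, Mul(Pow(-275, -1), -209))) = Mul(Add(-106945, Rational(132679, 23522)), Add(135785, Mul(Rational(-1, 275), -209))) = Mul(Rational(-2515427611, 23522), Add(135785, Rational(19, 25))) = Mul(Rational(-2515427611, 23522), Rational(3394644, 25)) = Rational(-4269490623557742, 294025)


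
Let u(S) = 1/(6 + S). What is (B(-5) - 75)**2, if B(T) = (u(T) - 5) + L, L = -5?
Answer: 7056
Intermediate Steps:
B(T) = -10 + 1/(6 + T) (B(T) = (1/(6 + T) - 5) - 5 = (-5 + 1/(6 + T)) - 5 = -10 + 1/(6 + T))
(B(-5) - 75)**2 = ((-59 - 10*(-5))/(6 - 5) - 75)**2 = ((-59 + 50)/1 - 75)**2 = (1*(-9) - 75)**2 = (-9 - 75)**2 = (-84)**2 = 7056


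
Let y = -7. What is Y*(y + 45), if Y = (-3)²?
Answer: 342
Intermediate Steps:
Y = 9
Y*(y + 45) = 9*(-7 + 45) = 9*38 = 342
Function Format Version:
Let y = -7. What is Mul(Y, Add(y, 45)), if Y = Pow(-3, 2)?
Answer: 342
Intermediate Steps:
Y = 9
Mul(Y, Add(y, 45)) = Mul(9, Add(-7, 45)) = Mul(9, 38) = 342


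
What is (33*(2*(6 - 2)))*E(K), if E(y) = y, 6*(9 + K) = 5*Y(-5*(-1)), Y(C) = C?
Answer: -1276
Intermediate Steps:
K = -29/6 (K = -9 + (5*(-5*(-1)))/6 = -9 + (5*5)/6 = -9 + (1/6)*25 = -9 + 25/6 = -29/6 ≈ -4.8333)
(33*(2*(6 - 2)))*E(K) = (33*(2*(6 - 2)))*(-29/6) = (33*(2*4))*(-29/6) = (33*8)*(-29/6) = 264*(-29/6) = -1276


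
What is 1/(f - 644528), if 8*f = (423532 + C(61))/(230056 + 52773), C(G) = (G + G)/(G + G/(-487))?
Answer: -549819576/354374008761365 ≈ -1.5515e-6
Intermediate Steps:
C(G) = 487/243 (C(G) = (2*G)/(G + G*(-1/487)) = (2*G)/(G - G/487) = (2*G)/((486*G/487)) = (2*G)*(487/(486*G)) = 487/243)
f = 102918763/549819576 (f = ((423532 + 487/243)/(230056 + 52773))/8 = ((102918763/243)/282829)/8 = ((102918763/243)*(1/282829))/8 = (⅛)*(102918763/68727447) = 102918763/549819576 ≈ 0.18719)
1/(f - 644528) = 1/(102918763/549819576 - 644528) = 1/(-354374008761365/549819576) = -549819576/354374008761365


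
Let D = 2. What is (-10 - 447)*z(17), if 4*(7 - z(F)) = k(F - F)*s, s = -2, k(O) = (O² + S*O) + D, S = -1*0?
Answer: -3656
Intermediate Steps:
S = 0
k(O) = 2 + O² (k(O) = (O² + 0*O) + 2 = (O² + 0) + 2 = O² + 2 = 2 + O²)
z(F) = 8 (z(F) = 7 - (2 + (F - F)²)*(-2)/4 = 7 - (2 + 0²)*(-2)/4 = 7 - (2 + 0)*(-2)/4 = 7 - (-2)/2 = 7 - ¼*(-4) = 7 + 1 = 8)
(-10 - 447)*z(17) = (-10 - 447)*8 = -457*8 = -3656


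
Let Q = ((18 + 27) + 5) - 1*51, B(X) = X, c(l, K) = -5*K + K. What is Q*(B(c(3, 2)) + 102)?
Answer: -94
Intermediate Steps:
c(l, K) = -4*K
Q = -1 (Q = (45 + 5) - 51 = 50 - 51 = -1)
Q*(B(c(3, 2)) + 102) = -(-4*2 + 102) = -(-8 + 102) = -1*94 = -94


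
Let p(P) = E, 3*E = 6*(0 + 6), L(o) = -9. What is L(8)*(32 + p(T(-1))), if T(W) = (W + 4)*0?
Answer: -396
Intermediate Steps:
T(W) = 0 (T(W) = (4 + W)*0 = 0)
E = 12 (E = (6*(0 + 6))/3 = (6*6)/3 = (1/3)*36 = 12)
p(P) = 12
L(8)*(32 + p(T(-1))) = -9*(32 + 12) = -9*44 = -396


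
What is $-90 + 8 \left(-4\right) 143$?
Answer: $-4666$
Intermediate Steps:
$-90 + 8 \left(-4\right) 143 = -90 - 4576 = -4666$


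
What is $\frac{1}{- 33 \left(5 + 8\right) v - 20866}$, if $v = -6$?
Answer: $- \frac{1}{18292} \approx -5.4669 \cdot 10^{-5}$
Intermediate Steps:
$\frac{1}{- 33 \left(5 + 8\right) v - 20866} = \frac{1}{- 33 \left(5 + 8\right) \left(-6\right) - 20866} = \frac{1}{\left(-33\right) 13 \left(-6\right) - 20866} = \frac{1}{\left(-429\right) \left(-6\right) - 20866} = \frac{1}{2574 - 20866} = \frac{1}{-18292} = - \frac{1}{18292}$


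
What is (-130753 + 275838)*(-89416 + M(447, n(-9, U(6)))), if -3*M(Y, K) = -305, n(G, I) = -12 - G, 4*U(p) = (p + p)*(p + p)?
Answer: -38874510155/3 ≈ -1.2958e+10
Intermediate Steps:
U(p) = p² (U(p) = ((p + p)*(p + p))/4 = ((2*p)*(2*p))/4 = (4*p²)/4 = p²)
M(Y, K) = 305/3 (M(Y, K) = -⅓*(-305) = 305/3)
(-130753 + 275838)*(-89416 + M(447, n(-9, U(6)))) = (-130753 + 275838)*(-89416 + 305/3) = 145085*(-267943/3) = -38874510155/3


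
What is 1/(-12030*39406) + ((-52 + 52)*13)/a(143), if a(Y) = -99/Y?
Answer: -1/474054180 ≈ -2.1095e-9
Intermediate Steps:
1/(-12030*39406) + ((-52 + 52)*13)/a(143) = 1/(-12030*39406) + ((-52 + 52)*13)/((-99/143)) = -1/12030*1/39406 + (0*13)/((-99*1/143)) = -1/474054180 + 0/(-9/13) = -1/474054180 + 0*(-13/9) = -1/474054180 + 0 = -1/474054180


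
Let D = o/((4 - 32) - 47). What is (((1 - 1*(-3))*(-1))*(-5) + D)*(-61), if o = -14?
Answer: -92354/75 ≈ -1231.4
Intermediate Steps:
D = 14/75 (D = -14/((4 - 32) - 47) = -14/(-28 - 47) = -14/(-75) = -14*(-1/75) = 14/75 ≈ 0.18667)
(((1 - 1*(-3))*(-1))*(-5) + D)*(-61) = (((1 - 1*(-3))*(-1))*(-5) + 14/75)*(-61) = (((1 + 3)*(-1))*(-5) + 14/75)*(-61) = ((4*(-1))*(-5) + 14/75)*(-61) = (-4*(-5) + 14/75)*(-61) = (20 + 14/75)*(-61) = (1514/75)*(-61) = -92354/75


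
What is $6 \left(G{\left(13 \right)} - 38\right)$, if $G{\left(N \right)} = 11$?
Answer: $-162$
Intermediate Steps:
$6 \left(G{\left(13 \right)} - 38\right) = 6 \left(11 - 38\right) = 6 \left(-27\right) = -162$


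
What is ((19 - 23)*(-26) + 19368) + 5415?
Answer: 24887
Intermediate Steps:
((19 - 23)*(-26) + 19368) + 5415 = (-4*(-26) + 19368) + 5415 = (104 + 19368) + 5415 = 19472 + 5415 = 24887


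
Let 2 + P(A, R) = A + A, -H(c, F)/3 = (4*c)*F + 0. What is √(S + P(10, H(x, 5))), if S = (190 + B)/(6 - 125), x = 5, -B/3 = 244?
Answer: 2*√79849/119 ≈ 4.7492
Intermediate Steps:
B = -732 (B = -3*244 = -732)
H(c, F) = -12*F*c (H(c, F) = -3*((4*c)*F + 0) = -3*(4*F*c + 0) = -12*F*c)
P(A, R) = -2 + 2*A (P(A, R) = -2 + (A + A) = -2 + 2*A)
S = 542/119 (S = (190 - 732)/(6 - 125) = -542/(-119) = -542*(-1/119) = 542/119 ≈ 4.5546)
√(S + P(10, H(x, 5))) = √(542/119 + (-2 + 2*10)) = √(542/119 + (-2 + 20)) = √(542/119 + 18) = √(2684/119) = 2*√79849/119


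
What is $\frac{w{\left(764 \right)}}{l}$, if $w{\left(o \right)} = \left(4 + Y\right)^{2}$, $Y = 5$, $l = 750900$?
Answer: $\frac{27}{250300} \approx 0.00010787$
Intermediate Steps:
$w{\left(o \right)} = 81$ ($w{\left(o \right)} = \left(4 + 5\right)^{2} = 9^{2} = 81$)
$\frac{w{\left(764 \right)}}{l} = \frac{81}{750900} = 81 \cdot \frac{1}{750900} = \frac{27}{250300}$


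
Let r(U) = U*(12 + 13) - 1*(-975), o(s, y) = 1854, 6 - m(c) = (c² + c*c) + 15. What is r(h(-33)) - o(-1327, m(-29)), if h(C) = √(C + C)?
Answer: -879 + 25*I*√66 ≈ -879.0 + 203.1*I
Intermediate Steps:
m(c) = -9 - 2*c² (m(c) = 6 - ((c² + c*c) + 15) = 6 - ((c² + c²) + 15) = 6 - (2*c² + 15) = 6 - (15 + 2*c²) = 6 + (-15 - 2*c²) = -9 - 2*c²)
h(C) = √2*√C (h(C) = √(2*C) = √2*√C)
r(U) = 975 + 25*U (r(U) = U*25 + 975 = 25*U + 975 = 975 + 25*U)
r(h(-33)) - o(-1327, m(-29)) = (975 + 25*(√2*√(-33))) - 1*1854 = (975 + 25*(√2*(I*√33))) - 1854 = (975 + 25*(I*√66)) - 1854 = (975 + 25*I*√66) - 1854 = -879 + 25*I*√66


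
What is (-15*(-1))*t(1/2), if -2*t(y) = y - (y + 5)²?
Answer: 1785/8 ≈ 223.13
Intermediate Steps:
t(y) = (5 + y)²/2 - y/2 (t(y) = -(y - (y + 5)²)/2 = -(y - (5 + y)²)/2 = (5 + y)²/2 - y/2)
(-15*(-1))*t(1/2) = (-15*(-1))*((5 + 1/2)²/2 - 1/(2*2)) = 15*((5 + 1*(½))²/2 - 1/(2*2)) = 15*((5 + ½)²/2 - ½*½) = 15*((11/2)²/2 - ¼) = 15*((½)*(121/4) - ¼) = 15*(121/8 - ¼) = 15*(119/8) = 1785/8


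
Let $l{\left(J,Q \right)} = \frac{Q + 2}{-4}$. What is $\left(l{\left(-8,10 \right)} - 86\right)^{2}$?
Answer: $7921$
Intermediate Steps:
$l{\left(J,Q \right)} = - \frac{1}{2} - \frac{Q}{4}$ ($l{\left(J,Q \right)} = \left(2 + Q\right) \left(- \frac{1}{4}\right) = - \frac{1}{2} - \frac{Q}{4}$)
$\left(l{\left(-8,10 \right)} - 86\right)^{2} = \left(\left(- \frac{1}{2} - \frac{5}{2}\right) - 86\right)^{2} = \left(-3 - 86\right)^{2} = \left(-89\right)^{2} = 7921$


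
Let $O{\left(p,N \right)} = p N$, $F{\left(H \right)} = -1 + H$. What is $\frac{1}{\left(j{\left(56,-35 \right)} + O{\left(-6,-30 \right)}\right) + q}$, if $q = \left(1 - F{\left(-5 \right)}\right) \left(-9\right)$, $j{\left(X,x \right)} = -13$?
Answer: $\frac{1}{104} \approx 0.0096154$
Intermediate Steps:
$O{\left(p,N \right)} = N p$
$q = -63$ ($q = \left(1 - \left(-1 - 5\right)\right) \left(-9\right) = \left(1 - -6\right) \left(-9\right) = \left(1 + 6\right) \left(-9\right) = 7 \left(-9\right) = -63$)
$\frac{1}{\left(j{\left(56,-35 \right)} + O{\left(-6,-30 \right)}\right) + q} = \frac{1}{\left(-13 - -180\right) - 63} = \frac{1}{\left(-13 + 180\right) - 63} = \frac{1}{167 - 63} = \frac{1}{104}$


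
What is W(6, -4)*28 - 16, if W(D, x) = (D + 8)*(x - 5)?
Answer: -3544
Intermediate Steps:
W(D, x) = (-5 + x)*(8 + D) (W(D, x) = (8 + D)*(-5 + x) = (-5 + x)*(8 + D))
W(6, -4)*28 - 16 = (-40 - 5*6 + 8*(-4) + 6*(-4))*28 - 16 = (-40 - 30 - 32 - 24)*28 - 16 = -126*28 - 16 = -3528 - 16 = -3544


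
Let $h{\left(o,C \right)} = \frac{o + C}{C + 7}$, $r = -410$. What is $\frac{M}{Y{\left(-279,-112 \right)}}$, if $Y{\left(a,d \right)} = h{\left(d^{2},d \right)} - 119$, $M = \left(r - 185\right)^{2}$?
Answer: $- \frac{1770125}{1187} \approx -1491.3$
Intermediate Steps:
$M = 354025$ ($M = \left(-410 - 185\right)^{2} = \left(-595\right)^{2} = 354025$)
$h{\left(o,C \right)} = \frac{C + o}{7 + C}$
$Y{\left(a,d \right)} = -119 + \frac{d + d^{2}}{7 + d}$ ($Y{\left(a,d \right)} = \frac{d + d^{2}}{7 + d} - 119 = -119 + \frac{d + d^{2}}{7 + d}$)
$\frac{M}{Y{\left(-279,-112 \right)}} = \frac{354025}{\frac{1}{7 - 112} \left(-833 + \left(-112\right)^{2} - -13216\right)} = \frac{354025}{\frac{1}{-105} \left(-833 + 12544 + 13216\right)} = \frac{354025}{\left(- \frac{1}{105}\right) 24927} = \frac{354025}{- \frac{1187}{5}} = 354025 \left(- \frac{5}{1187}\right) = - \frac{1770125}{1187}$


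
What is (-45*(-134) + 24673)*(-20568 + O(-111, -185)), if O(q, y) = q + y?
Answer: -640587392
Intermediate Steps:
(-45*(-134) + 24673)*(-20568 + O(-111, -185)) = (-45*(-134) + 24673)*(-20568 + (-111 - 185)) = (6030 + 24673)*(-20568 - 296) = 30703*(-20864) = -640587392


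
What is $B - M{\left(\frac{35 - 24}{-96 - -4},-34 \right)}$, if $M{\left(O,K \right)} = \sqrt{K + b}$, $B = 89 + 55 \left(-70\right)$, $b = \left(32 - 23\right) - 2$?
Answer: $-3761 - 3 i \sqrt{3} \approx -3761.0 - 5.1962 i$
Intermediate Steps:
$b = 7$ ($b = 9 - 2 = 7$)
$B = -3761$ ($B = 89 - 3850 = -3761$)
$M{\left(O,K \right)} = \sqrt{7 + K}$ ($M{\left(O,K \right)} = \sqrt{K + 7} = \sqrt{7 + K}$)
$B - M{\left(\frac{35 - 24}{-96 - -4},-34 \right)} = -3761 - \sqrt{7 - 34} = -3761 - \sqrt{-27} = -3761 - 3 i \sqrt{3}$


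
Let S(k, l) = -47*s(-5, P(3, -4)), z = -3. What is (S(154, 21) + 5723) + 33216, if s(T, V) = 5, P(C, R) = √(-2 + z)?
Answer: 38704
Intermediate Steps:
P(C, R) = I*√5 (P(C, R) = √(-2 - 3) = √(-5) = I*√5)
S(k, l) = -235 (S(k, l) = -47*5 = -235)
(S(154, 21) + 5723) + 33216 = (-235 + 5723) + 33216 = 5488 + 33216 = 38704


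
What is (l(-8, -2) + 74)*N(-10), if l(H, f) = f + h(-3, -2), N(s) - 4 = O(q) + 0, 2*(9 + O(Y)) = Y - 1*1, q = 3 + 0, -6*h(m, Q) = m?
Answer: -290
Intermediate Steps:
h(m, Q) = -m/6
q = 3
O(Y) = -19/2 + Y/2 (O(Y) = -9 + (Y - 1*1)/2 = -9 + (Y - 1)/2 = -9 + (-1 + Y)/2 = -9 + (-½ + Y/2) = -19/2 + Y/2)
N(s) = -4 (N(s) = 4 + ((-19/2 + (½)*3) + 0) = 4 + ((-19/2 + 3/2) + 0) = 4 + (-8 + 0) = 4 - 8 = -4)
l(H, f) = ½ + f (l(H, f) = f - ⅙*(-3) = f + ½ = ½ + f)
(l(-8, -2) + 74)*N(-10) = ((½ - 2) + 74)*(-4) = (-3/2 + 74)*(-4) = (145/2)*(-4) = -290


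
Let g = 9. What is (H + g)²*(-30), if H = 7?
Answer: -7680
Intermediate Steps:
(H + g)²*(-30) = (7 + 9)²*(-30) = 16²*(-30) = 256*(-30) = -7680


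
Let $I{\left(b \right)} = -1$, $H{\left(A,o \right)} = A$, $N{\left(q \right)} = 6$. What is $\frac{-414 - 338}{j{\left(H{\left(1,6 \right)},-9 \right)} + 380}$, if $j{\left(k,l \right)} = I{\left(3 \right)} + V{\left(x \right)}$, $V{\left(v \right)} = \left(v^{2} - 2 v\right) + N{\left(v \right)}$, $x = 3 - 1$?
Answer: $- \frac{752}{385} \approx -1.9532$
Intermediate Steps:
$x = 2$
$V{\left(v \right)} = 6 + v^{2} - 2 v$ ($V{\left(v \right)} = \left(v^{2} - 2 v\right) + 6 = 6 + v^{2} - 2 v$)
$j{\left(k,l \right)} = 5$ ($j{\left(k,l \right)} = -1 + \left(6 + 2^{2} - 4\right) = -1 + \left(6 + 4 - 4\right) = -1 + 6 = 5$)
$\frac{-414 - 338}{j{\left(H{\left(1,6 \right)},-9 \right)} + 380} = \frac{-414 - 338}{5 + 380} = - \frac{752}{385}$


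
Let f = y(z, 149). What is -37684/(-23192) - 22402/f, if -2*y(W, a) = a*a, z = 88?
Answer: 468929213/128721398 ≈ 3.6430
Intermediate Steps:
y(W, a) = -a²/2 (y(W, a) = -a*a/2 = -a²/2)
f = -22201/2 (f = -½*149² = -½*22201 = -22201/2 ≈ -11101.)
-37684/(-23192) - 22402/f = -37684/(-23192) - 22402/(-22201/2) = -37684*(-1/23192) - 22402*(-2/22201) = 9421/5798 + 44804/22201 = 468929213/128721398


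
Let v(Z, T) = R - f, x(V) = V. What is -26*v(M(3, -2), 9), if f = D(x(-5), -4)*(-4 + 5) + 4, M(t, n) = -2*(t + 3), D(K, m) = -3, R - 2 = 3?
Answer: -104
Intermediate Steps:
R = 5 (R = 2 + 3 = 5)
M(t, n) = -6 - 2*t (M(t, n) = -2*(3 + t) = -6 - 2*t)
f = 1 (f = -3*(-4 + 5) + 4 = -3*1 + 4 = -3 + 4 = 1)
v(Z, T) = 4 (v(Z, T) = 5 - 1*1 = 5 - 1 = 4)
-26*v(M(3, -2), 9) = -26*4 = -104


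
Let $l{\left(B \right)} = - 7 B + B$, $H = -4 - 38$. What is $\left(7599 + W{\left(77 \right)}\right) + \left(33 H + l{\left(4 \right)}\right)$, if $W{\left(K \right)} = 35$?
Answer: $6224$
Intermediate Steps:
$H = -42$
$l{\left(B \right)} = - 6 B$
$\left(7599 + W{\left(77 \right)}\right) + \left(33 H + l{\left(4 \right)}\right) = \left(7599 + 35\right) + \left(33 \left(-42\right) - 24\right) = 7634 - 1410 = 6224$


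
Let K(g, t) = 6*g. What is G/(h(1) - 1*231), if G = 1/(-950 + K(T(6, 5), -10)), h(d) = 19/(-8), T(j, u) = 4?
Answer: 4/864421 ≈ 4.6274e-6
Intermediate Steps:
h(d) = -19/8 (h(d) = 19*(-⅛) = -19/8)
G = -1/926 (G = 1/(-950 + 6*4) = 1/(-950 + 24) = 1/(-926) = -1/926 ≈ -0.0010799)
G/(h(1) - 1*231) = -1/(926*(-19/8 - 1*231)) = -1/(926*(-19/8 - 231)) = -1/(926*(-1867/8)) = -1/926*(-8/1867) = 4/864421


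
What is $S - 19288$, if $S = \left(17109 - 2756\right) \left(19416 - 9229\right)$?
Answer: $146194723$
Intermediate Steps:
$S = 146214011$ ($S = 14353 \cdot 10187 = 146214011$)
$S - 19288 = 146214011 - 19288 = 146194723$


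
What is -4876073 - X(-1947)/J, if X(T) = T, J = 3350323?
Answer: -16336419519632/3350323 ≈ -4.8761e+6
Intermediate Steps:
-4876073 - X(-1947)/J = -4876073 - (-1947)/3350323 = -4876073 - 1*(-1947/3350323) = -4876073 + 1947/3350323 = -16336419519632/3350323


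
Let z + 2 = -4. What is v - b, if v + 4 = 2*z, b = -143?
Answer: 127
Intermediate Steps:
z = -6 (z = -2 - 4 = -6)
v = -16 (v = -4 + 2*(-6) = -4 - 12 = -16)
v - b = -16 - 1*(-143) = -16 + 143 = 127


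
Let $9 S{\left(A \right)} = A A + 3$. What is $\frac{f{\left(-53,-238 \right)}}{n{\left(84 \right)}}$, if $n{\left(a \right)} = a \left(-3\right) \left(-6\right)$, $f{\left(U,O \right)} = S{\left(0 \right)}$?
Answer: $\frac{1}{4536} \approx 0.00022046$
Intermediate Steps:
$S{\left(A \right)} = \frac{1}{3} + \frac{A^{2}}{9}$ ($S{\left(A \right)} = \frac{A A + 3}{9} = \frac{A^{2} + 3}{9} = \frac{3 + A^{2}}{9} = \frac{1}{3} + \frac{A^{2}}{9}$)
$f{\left(U,O \right)} = \frac{1}{3}$ ($f{\left(U,O \right)} = \frac{1}{3} + \frac{0^{2}}{9} = \frac{1}{3} + \frac{1}{9} \cdot 0 = \frac{1}{3} + 0 = \frac{1}{3}$)
$n{\left(a \right)} = 18 a$ ($n{\left(a \right)} = - 3 a \left(-6\right) = 18 a$)
$\frac{f{\left(-53,-238 \right)}}{n{\left(84 \right)}} = \frac{1}{3 \cdot 18 \cdot 84} = \frac{1}{3 \cdot 1512} = \frac{1}{3} \cdot \frac{1}{1512} = \frac{1}{4536}$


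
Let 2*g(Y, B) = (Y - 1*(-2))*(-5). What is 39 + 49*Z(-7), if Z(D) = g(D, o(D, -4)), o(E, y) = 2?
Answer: 1303/2 ≈ 651.50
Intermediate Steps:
g(Y, B) = -5 - 5*Y/2 (g(Y, B) = ((Y - 1*(-2))*(-5))/2 = ((Y + 2)*(-5))/2 = ((2 + Y)*(-5))/2 = (-10 - 5*Y)/2 = -5 - 5*Y/2)
Z(D) = -5 - 5*D/2
39 + 49*Z(-7) = 39 + 49*(-5 - 5/2*(-7)) = 39 + 49*(-5 + 35/2) = 39 + 49*(25/2) = 39 + 1225/2 = 1303/2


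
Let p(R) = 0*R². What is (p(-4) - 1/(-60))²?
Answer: 1/3600 ≈ 0.00027778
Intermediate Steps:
p(R) = 0
(p(-4) - 1/(-60))² = (0 - 1/(-60))² = (0 - 1*(-1/60))² = (0 + 1/60)² = (1/60)² = 1/3600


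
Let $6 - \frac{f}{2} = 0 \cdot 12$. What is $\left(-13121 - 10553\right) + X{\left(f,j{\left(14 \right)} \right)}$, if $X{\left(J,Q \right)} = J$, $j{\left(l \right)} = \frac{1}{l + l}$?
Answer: $-23662$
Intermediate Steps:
$j{\left(l \right)} = \frac{1}{2 l}$
$f = 12$ ($f = 12 - 2 \cdot 0 \cdot 12 = 12 - 0 = 12 + 0 = 12$)
$\left(-13121 - 10553\right) + X{\left(f,j{\left(14 \right)} \right)} = \left(-13121 - 10553\right) + 12 = -23674 + 12 = -23662$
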